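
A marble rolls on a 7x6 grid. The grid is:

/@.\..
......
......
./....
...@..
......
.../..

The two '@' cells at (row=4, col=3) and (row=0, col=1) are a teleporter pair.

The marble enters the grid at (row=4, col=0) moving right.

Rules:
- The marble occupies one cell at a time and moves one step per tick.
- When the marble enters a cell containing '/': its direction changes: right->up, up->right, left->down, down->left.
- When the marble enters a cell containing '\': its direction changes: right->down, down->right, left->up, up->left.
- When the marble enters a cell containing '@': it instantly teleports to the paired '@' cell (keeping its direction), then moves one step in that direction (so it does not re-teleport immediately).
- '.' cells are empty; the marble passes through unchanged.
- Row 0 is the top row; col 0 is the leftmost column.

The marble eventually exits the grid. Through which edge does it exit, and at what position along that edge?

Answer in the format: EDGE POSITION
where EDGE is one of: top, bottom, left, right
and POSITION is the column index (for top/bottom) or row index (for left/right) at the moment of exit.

Answer: left 3

Derivation:
Step 1: enter (4,0), '.' pass, move right to (4,1)
Step 2: enter (4,1), '.' pass, move right to (4,2)
Step 3: enter (4,2), '.' pass, move right to (4,3)
Step 4: enter (4,3), '@' teleport (4,3)->(0,1), also enter (0,1), move right to (0,2)
Step 5: enter (0,2), '.' pass, move right to (0,3)
Step 6: enter (0,3), '\' deflects right->down, move down to (1,3)
Step 7: enter (1,3), '.' pass, move down to (2,3)
Step 8: enter (2,3), '.' pass, move down to (3,3)
Step 9: enter (3,3), '.' pass, move down to (4,3)
Step 10: enter (4,3), '@' teleport (4,3)->(0,1), also enter (0,1), move down to (1,1)
Step 11: enter (1,1), '.' pass, move down to (2,1)
Step 12: enter (2,1), '.' pass, move down to (3,1)
Step 13: enter (3,1), '/' deflects down->left, move left to (3,0)
Step 14: enter (3,0), '.' pass, move left to (3,-1)
Step 15: at (3,-1) — EXIT via left edge, pos 3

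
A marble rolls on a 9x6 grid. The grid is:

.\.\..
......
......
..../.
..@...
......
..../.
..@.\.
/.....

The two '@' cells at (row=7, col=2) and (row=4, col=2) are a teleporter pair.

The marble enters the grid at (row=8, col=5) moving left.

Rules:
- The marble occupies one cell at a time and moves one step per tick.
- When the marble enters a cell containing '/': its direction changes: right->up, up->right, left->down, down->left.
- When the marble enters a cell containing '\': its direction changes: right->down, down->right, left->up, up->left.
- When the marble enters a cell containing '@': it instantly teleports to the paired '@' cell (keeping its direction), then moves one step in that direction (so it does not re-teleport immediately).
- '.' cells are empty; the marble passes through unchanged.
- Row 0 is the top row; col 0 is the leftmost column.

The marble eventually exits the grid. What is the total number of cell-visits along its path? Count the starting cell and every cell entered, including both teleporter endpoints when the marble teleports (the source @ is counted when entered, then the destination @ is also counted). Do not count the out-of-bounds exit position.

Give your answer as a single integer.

Step 1: enter (8,5), '.' pass, move left to (8,4)
Step 2: enter (8,4), '.' pass, move left to (8,3)
Step 3: enter (8,3), '.' pass, move left to (8,2)
Step 4: enter (8,2), '.' pass, move left to (8,1)
Step 5: enter (8,1), '.' pass, move left to (8,0)
Step 6: enter (8,0), '/' deflects left->down, move down to (9,0)
Step 7: at (9,0) — EXIT via bottom edge, pos 0
Path length (cell visits): 6

Answer: 6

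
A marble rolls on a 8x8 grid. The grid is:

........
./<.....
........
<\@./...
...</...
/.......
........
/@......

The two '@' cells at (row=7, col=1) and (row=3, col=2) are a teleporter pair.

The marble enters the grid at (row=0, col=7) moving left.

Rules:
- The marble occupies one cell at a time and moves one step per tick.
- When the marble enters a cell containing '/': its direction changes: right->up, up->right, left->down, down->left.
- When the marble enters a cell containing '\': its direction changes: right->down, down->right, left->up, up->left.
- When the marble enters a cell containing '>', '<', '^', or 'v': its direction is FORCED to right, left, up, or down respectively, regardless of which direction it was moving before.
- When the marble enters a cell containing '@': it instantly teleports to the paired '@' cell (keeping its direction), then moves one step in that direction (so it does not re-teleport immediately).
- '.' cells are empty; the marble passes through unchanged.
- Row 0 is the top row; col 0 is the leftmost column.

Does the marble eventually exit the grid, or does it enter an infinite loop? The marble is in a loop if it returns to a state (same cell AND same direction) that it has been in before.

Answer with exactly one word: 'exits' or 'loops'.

Step 1: enter (0,7), '.' pass, move left to (0,6)
Step 2: enter (0,6), '.' pass, move left to (0,5)
Step 3: enter (0,5), '.' pass, move left to (0,4)
Step 4: enter (0,4), '.' pass, move left to (0,3)
Step 5: enter (0,3), '.' pass, move left to (0,2)
Step 6: enter (0,2), '.' pass, move left to (0,1)
Step 7: enter (0,1), '.' pass, move left to (0,0)
Step 8: enter (0,0), '.' pass, move left to (0,-1)
Step 9: at (0,-1) — EXIT via left edge, pos 0

Answer: exits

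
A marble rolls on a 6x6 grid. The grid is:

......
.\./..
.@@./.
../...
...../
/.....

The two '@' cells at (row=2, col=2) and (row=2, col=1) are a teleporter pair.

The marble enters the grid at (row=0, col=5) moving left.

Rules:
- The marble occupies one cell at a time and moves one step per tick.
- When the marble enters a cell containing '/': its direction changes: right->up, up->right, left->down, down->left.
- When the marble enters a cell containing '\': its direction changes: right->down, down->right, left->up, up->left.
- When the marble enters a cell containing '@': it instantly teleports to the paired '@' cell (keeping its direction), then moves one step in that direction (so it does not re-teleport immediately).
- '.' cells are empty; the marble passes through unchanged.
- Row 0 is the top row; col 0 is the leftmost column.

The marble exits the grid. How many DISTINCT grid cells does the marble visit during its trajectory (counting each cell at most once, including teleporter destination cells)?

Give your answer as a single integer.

Answer: 6

Derivation:
Step 1: enter (0,5), '.' pass, move left to (0,4)
Step 2: enter (0,4), '.' pass, move left to (0,3)
Step 3: enter (0,3), '.' pass, move left to (0,2)
Step 4: enter (0,2), '.' pass, move left to (0,1)
Step 5: enter (0,1), '.' pass, move left to (0,0)
Step 6: enter (0,0), '.' pass, move left to (0,-1)
Step 7: at (0,-1) — EXIT via left edge, pos 0
Distinct cells visited: 6 (path length 6)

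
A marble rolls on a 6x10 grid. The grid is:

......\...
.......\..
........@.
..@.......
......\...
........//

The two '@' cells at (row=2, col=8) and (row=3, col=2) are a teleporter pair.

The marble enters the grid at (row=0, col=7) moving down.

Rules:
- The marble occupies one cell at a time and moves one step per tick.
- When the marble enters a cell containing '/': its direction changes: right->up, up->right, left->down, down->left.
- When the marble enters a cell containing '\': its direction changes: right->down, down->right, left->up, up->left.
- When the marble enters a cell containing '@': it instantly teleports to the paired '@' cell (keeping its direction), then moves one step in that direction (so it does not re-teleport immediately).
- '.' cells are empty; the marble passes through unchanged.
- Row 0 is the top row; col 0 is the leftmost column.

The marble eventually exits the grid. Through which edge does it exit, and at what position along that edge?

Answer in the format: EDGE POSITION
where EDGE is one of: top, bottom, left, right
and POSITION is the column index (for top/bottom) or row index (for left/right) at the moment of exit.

Step 1: enter (0,7), '.' pass, move down to (1,7)
Step 2: enter (1,7), '\' deflects down->right, move right to (1,8)
Step 3: enter (1,8), '.' pass, move right to (1,9)
Step 4: enter (1,9), '.' pass, move right to (1,10)
Step 5: at (1,10) — EXIT via right edge, pos 1

Answer: right 1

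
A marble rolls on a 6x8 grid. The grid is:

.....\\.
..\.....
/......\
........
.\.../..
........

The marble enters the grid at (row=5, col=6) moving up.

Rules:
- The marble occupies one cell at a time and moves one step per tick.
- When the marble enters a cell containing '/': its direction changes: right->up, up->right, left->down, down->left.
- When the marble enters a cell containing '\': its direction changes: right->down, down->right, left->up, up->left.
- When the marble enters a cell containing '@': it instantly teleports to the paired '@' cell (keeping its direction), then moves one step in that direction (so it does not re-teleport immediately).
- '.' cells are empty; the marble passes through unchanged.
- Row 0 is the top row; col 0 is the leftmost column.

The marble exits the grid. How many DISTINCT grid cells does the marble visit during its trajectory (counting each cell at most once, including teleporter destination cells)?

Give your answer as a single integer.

Step 1: enter (5,6), '.' pass, move up to (4,6)
Step 2: enter (4,6), '.' pass, move up to (3,6)
Step 3: enter (3,6), '.' pass, move up to (2,6)
Step 4: enter (2,6), '.' pass, move up to (1,6)
Step 5: enter (1,6), '.' pass, move up to (0,6)
Step 6: enter (0,6), '\' deflects up->left, move left to (0,5)
Step 7: enter (0,5), '\' deflects left->up, move up to (-1,5)
Step 8: at (-1,5) — EXIT via top edge, pos 5
Distinct cells visited: 7 (path length 7)

Answer: 7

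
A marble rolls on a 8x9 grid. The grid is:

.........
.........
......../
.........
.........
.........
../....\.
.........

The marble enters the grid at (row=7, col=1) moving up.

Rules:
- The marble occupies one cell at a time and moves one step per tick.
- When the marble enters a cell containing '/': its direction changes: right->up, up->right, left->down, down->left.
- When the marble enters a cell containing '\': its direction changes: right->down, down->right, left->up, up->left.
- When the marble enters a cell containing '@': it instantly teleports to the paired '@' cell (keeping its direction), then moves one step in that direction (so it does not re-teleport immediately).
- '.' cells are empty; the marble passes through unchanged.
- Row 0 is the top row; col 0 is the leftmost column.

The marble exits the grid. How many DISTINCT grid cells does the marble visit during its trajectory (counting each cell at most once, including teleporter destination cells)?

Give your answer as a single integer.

Answer: 8

Derivation:
Step 1: enter (7,1), '.' pass, move up to (6,1)
Step 2: enter (6,1), '.' pass, move up to (5,1)
Step 3: enter (5,1), '.' pass, move up to (4,1)
Step 4: enter (4,1), '.' pass, move up to (3,1)
Step 5: enter (3,1), '.' pass, move up to (2,1)
Step 6: enter (2,1), '.' pass, move up to (1,1)
Step 7: enter (1,1), '.' pass, move up to (0,1)
Step 8: enter (0,1), '.' pass, move up to (-1,1)
Step 9: at (-1,1) — EXIT via top edge, pos 1
Distinct cells visited: 8 (path length 8)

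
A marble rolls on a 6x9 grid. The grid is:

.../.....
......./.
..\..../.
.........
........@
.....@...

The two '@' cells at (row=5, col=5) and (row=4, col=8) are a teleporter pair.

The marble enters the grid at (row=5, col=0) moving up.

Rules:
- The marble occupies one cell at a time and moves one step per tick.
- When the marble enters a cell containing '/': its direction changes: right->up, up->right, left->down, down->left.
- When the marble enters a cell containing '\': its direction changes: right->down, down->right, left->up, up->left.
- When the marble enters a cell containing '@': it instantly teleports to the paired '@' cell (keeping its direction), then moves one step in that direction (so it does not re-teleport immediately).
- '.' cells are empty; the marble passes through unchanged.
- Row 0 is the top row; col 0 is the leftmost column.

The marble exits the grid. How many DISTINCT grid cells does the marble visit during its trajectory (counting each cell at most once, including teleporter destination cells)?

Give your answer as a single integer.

Answer: 6

Derivation:
Step 1: enter (5,0), '.' pass, move up to (4,0)
Step 2: enter (4,0), '.' pass, move up to (3,0)
Step 3: enter (3,0), '.' pass, move up to (2,0)
Step 4: enter (2,0), '.' pass, move up to (1,0)
Step 5: enter (1,0), '.' pass, move up to (0,0)
Step 6: enter (0,0), '.' pass, move up to (-1,0)
Step 7: at (-1,0) — EXIT via top edge, pos 0
Distinct cells visited: 6 (path length 6)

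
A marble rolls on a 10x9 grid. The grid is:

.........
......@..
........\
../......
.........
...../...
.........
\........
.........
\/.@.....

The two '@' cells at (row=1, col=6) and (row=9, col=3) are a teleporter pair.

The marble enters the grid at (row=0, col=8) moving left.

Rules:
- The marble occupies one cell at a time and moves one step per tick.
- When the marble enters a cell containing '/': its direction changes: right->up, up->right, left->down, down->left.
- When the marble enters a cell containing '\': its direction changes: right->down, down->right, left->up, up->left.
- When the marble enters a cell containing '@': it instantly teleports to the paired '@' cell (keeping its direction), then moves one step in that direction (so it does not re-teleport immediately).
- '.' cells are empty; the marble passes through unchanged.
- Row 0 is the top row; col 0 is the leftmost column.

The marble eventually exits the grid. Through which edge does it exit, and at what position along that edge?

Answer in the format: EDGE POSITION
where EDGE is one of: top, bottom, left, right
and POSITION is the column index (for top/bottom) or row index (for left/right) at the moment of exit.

Answer: left 0

Derivation:
Step 1: enter (0,8), '.' pass, move left to (0,7)
Step 2: enter (0,7), '.' pass, move left to (0,6)
Step 3: enter (0,6), '.' pass, move left to (0,5)
Step 4: enter (0,5), '.' pass, move left to (0,4)
Step 5: enter (0,4), '.' pass, move left to (0,3)
Step 6: enter (0,3), '.' pass, move left to (0,2)
Step 7: enter (0,2), '.' pass, move left to (0,1)
Step 8: enter (0,1), '.' pass, move left to (0,0)
Step 9: enter (0,0), '.' pass, move left to (0,-1)
Step 10: at (0,-1) — EXIT via left edge, pos 0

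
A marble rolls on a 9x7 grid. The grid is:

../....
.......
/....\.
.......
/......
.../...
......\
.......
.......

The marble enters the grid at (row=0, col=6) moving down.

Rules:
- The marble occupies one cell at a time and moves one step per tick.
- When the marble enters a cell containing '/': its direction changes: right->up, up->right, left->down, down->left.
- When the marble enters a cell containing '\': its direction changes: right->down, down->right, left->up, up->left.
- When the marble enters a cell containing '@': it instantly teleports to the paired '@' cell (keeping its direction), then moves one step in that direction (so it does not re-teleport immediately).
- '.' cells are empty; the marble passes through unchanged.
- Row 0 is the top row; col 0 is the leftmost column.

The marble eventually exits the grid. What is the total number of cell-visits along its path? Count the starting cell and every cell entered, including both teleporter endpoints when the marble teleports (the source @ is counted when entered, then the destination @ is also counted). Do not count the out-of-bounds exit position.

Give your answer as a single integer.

Answer: 7

Derivation:
Step 1: enter (0,6), '.' pass, move down to (1,6)
Step 2: enter (1,6), '.' pass, move down to (2,6)
Step 3: enter (2,6), '.' pass, move down to (3,6)
Step 4: enter (3,6), '.' pass, move down to (4,6)
Step 5: enter (4,6), '.' pass, move down to (5,6)
Step 6: enter (5,6), '.' pass, move down to (6,6)
Step 7: enter (6,6), '\' deflects down->right, move right to (6,7)
Step 8: at (6,7) — EXIT via right edge, pos 6
Path length (cell visits): 7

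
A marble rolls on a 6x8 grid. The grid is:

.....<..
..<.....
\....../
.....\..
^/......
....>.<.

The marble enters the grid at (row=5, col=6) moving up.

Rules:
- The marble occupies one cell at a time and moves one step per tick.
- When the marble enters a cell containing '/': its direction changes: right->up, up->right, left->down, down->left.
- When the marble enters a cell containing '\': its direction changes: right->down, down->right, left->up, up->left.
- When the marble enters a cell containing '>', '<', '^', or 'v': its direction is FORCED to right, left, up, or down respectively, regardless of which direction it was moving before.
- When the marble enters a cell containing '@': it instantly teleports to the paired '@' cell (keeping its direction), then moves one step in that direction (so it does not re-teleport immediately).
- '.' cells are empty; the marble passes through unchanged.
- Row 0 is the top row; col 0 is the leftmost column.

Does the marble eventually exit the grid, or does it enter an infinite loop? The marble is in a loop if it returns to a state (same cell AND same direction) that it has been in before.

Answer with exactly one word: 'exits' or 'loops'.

Answer: loops

Derivation:
Step 1: enter (5,6), '<' forces up->left, move left to (5,5)
Step 2: enter (5,5), '.' pass, move left to (5,4)
Step 3: enter (5,4), '>' forces left->right, move right to (5,5)
Step 4: enter (5,5), '.' pass, move right to (5,6)
Step 5: enter (5,6), '<' forces right->left, move left to (5,5)
Step 6: at (5,5) dir=left — LOOP DETECTED (seen before)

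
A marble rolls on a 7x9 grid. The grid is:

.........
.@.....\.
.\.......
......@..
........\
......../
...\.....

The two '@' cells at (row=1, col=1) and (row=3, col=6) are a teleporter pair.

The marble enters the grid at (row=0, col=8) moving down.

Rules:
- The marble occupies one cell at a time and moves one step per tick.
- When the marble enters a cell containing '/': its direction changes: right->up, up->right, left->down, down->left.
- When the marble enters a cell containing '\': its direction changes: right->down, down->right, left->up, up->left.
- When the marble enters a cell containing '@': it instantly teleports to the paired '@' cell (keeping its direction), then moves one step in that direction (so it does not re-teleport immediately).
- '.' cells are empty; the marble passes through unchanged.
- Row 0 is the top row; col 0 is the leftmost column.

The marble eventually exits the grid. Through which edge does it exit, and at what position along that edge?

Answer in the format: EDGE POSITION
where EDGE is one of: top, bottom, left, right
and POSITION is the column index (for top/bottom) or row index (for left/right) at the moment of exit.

Step 1: enter (0,8), '.' pass, move down to (1,8)
Step 2: enter (1,8), '.' pass, move down to (2,8)
Step 3: enter (2,8), '.' pass, move down to (3,8)
Step 4: enter (3,8), '.' pass, move down to (4,8)
Step 5: enter (4,8), '\' deflects down->right, move right to (4,9)
Step 6: at (4,9) — EXIT via right edge, pos 4

Answer: right 4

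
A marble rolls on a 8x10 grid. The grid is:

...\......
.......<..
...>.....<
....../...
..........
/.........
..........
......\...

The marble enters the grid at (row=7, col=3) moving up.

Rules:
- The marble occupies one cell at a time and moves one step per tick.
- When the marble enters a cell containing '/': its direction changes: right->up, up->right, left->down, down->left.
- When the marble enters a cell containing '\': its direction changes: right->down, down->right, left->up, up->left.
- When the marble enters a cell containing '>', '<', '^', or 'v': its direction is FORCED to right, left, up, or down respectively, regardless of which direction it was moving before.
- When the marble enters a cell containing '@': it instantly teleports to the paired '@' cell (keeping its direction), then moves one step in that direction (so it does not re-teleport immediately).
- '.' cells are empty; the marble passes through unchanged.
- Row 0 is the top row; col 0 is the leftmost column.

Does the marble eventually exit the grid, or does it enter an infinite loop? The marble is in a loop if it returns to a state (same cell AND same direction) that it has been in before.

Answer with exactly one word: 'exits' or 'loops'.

Answer: loops

Derivation:
Step 1: enter (7,3), '.' pass, move up to (6,3)
Step 2: enter (6,3), '.' pass, move up to (5,3)
Step 3: enter (5,3), '.' pass, move up to (4,3)
Step 4: enter (4,3), '.' pass, move up to (3,3)
Step 5: enter (3,3), '.' pass, move up to (2,3)
Step 6: enter (2,3), '>' forces up->right, move right to (2,4)
Step 7: enter (2,4), '.' pass, move right to (2,5)
Step 8: enter (2,5), '.' pass, move right to (2,6)
Step 9: enter (2,6), '.' pass, move right to (2,7)
Step 10: enter (2,7), '.' pass, move right to (2,8)
Step 11: enter (2,8), '.' pass, move right to (2,9)
Step 12: enter (2,9), '<' forces right->left, move left to (2,8)
Step 13: enter (2,8), '.' pass, move left to (2,7)
Step 14: enter (2,7), '.' pass, move left to (2,6)
Step 15: enter (2,6), '.' pass, move left to (2,5)
Step 16: enter (2,5), '.' pass, move left to (2,4)
Step 17: enter (2,4), '.' pass, move left to (2,3)
Step 18: enter (2,3), '>' forces left->right, move right to (2,4)
Step 19: at (2,4) dir=right — LOOP DETECTED (seen before)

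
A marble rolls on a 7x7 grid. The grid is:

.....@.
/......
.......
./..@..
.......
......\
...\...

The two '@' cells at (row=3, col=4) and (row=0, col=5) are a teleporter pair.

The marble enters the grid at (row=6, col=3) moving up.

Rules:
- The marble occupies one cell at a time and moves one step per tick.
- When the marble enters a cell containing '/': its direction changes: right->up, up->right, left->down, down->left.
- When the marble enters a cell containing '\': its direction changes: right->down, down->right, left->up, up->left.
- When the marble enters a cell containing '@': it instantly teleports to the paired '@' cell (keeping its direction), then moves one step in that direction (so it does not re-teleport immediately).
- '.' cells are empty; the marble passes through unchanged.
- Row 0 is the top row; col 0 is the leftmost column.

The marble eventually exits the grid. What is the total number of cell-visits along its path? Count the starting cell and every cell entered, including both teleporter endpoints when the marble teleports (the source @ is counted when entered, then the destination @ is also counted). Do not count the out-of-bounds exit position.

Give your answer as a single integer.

Answer: 4

Derivation:
Step 1: enter (6,3), '\' deflects up->left, move left to (6,2)
Step 2: enter (6,2), '.' pass, move left to (6,1)
Step 3: enter (6,1), '.' pass, move left to (6,0)
Step 4: enter (6,0), '.' pass, move left to (6,-1)
Step 5: at (6,-1) — EXIT via left edge, pos 6
Path length (cell visits): 4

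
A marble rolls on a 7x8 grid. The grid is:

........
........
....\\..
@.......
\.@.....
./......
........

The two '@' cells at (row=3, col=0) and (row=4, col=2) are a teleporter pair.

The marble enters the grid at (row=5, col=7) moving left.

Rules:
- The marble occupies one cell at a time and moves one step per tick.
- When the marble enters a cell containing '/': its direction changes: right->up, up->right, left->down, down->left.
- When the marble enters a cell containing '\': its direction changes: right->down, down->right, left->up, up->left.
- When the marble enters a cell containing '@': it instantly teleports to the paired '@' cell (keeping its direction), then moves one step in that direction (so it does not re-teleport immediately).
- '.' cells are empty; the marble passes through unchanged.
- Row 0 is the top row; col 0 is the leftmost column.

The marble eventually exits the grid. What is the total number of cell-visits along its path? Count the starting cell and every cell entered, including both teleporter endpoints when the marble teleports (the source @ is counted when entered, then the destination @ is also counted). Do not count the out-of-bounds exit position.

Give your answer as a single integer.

Step 1: enter (5,7), '.' pass, move left to (5,6)
Step 2: enter (5,6), '.' pass, move left to (5,5)
Step 3: enter (5,5), '.' pass, move left to (5,4)
Step 4: enter (5,4), '.' pass, move left to (5,3)
Step 5: enter (5,3), '.' pass, move left to (5,2)
Step 6: enter (5,2), '.' pass, move left to (5,1)
Step 7: enter (5,1), '/' deflects left->down, move down to (6,1)
Step 8: enter (6,1), '.' pass, move down to (7,1)
Step 9: at (7,1) — EXIT via bottom edge, pos 1
Path length (cell visits): 8

Answer: 8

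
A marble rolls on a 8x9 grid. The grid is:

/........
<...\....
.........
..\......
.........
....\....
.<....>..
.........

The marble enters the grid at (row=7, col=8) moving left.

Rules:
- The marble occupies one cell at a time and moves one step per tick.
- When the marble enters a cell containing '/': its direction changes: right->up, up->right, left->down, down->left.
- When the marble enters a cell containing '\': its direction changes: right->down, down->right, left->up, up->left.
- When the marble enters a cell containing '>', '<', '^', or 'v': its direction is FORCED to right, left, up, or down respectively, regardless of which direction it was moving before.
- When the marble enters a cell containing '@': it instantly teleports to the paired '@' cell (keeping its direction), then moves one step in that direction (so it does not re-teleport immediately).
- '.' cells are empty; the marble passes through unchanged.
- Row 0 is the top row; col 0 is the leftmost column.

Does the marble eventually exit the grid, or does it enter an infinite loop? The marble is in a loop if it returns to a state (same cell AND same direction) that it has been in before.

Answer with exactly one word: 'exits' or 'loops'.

Answer: exits

Derivation:
Step 1: enter (7,8), '.' pass, move left to (7,7)
Step 2: enter (7,7), '.' pass, move left to (7,6)
Step 3: enter (7,6), '.' pass, move left to (7,5)
Step 4: enter (7,5), '.' pass, move left to (7,4)
Step 5: enter (7,4), '.' pass, move left to (7,3)
Step 6: enter (7,3), '.' pass, move left to (7,2)
Step 7: enter (7,2), '.' pass, move left to (7,1)
Step 8: enter (7,1), '.' pass, move left to (7,0)
Step 9: enter (7,0), '.' pass, move left to (7,-1)
Step 10: at (7,-1) — EXIT via left edge, pos 7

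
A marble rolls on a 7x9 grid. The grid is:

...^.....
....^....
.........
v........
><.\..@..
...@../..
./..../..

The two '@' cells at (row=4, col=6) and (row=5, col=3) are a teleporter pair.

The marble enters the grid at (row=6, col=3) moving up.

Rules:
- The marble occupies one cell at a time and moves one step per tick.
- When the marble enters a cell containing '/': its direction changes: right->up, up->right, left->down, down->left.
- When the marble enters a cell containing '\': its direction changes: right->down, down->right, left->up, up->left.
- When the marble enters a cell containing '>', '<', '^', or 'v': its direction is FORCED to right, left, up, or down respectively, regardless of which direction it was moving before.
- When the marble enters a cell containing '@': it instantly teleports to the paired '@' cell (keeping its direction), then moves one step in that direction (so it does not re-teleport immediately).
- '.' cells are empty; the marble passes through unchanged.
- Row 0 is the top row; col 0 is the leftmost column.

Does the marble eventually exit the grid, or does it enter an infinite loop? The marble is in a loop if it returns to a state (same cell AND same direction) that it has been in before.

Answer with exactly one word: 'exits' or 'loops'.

Answer: exits

Derivation:
Step 1: enter (6,3), '.' pass, move up to (5,3)
Step 2: enter (5,3), '@' teleport (5,3)->(4,6), also enter (4,6), move up to (3,6)
Step 3: enter (3,6), '.' pass, move up to (2,6)
Step 4: enter (2,6), '.' pass, move up to (1,6)
Step 5: enter (1,6), '.' pass, move up to (0,6)
Step 6: enter (0,6), '.' pass, move up to (-1,6)
Step 7: at (-1,6) — EXIT via top edge, pos 6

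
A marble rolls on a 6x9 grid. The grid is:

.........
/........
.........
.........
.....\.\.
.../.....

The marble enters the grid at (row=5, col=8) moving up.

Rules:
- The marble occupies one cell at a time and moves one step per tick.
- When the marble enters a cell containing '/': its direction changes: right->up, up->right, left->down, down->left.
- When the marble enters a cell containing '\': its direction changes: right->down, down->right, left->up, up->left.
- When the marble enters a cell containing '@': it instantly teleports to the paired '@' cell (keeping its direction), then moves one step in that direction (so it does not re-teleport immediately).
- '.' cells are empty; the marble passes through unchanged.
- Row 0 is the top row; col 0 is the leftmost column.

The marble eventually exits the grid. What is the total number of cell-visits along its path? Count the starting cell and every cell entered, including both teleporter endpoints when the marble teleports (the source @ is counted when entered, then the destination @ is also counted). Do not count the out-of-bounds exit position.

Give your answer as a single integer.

Step 1: enter (5,8), '.' pass, move up to (4,8)
Step 2: enter (4,8), '.' pass, move up to (3,8)
Step 3: enter (3,8), '.' pass, move up to (2,8)
Step 4: enter (2,8), '.' pass, move up to (1,8)
Step 5: enter (1,8), '.' pass, move up to (0,8)
Step 6: enter (0,8), '.' pass, move up to (-1,8)
Step 7: at (-1,8) — EXIT via top edge, pos 8
Path length (cell visits): 6

Answer: 6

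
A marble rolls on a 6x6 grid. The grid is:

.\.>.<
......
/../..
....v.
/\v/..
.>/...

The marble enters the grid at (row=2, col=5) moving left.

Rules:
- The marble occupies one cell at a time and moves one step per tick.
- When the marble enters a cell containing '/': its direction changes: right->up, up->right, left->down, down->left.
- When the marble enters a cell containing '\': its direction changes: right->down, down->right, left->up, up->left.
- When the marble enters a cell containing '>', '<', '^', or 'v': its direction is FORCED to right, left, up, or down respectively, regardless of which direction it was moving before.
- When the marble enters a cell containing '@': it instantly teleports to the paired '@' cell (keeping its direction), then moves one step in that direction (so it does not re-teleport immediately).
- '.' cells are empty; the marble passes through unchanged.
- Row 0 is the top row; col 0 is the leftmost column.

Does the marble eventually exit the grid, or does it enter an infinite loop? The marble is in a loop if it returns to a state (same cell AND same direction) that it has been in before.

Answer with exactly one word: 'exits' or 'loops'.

Step 1: enter (2,5), '.' pass, move left to (2,4)
Step 2: enter (2,4), '.' pass, move left to (2,3)
Step 3: enter (2,3), '/' deflects left->down, move down to (3,3)
Step 4: enter (3,3), '.' pass, move down to (4,3)
Step 5: enter (4,3), '/' deflects down->left, move left to (4,2)
Step 6: enter (4,2), 'v' forces left->down, move down to (5,2)
Step 7: enter (5,2), '/' deflects down->left, move left to (5,1)
Step 8: enter (5,1), '>' forces left->right, move right to (5,2)
Step 9: enter (5,2), '/' deflects right->up, move up to (4,2)
Step 10: enter (4,2), 'v' forces up->down, move down to (5,2)
Step 11: at (5,2) dir=down — LOOP DETECTED (seen before)

Answer: loops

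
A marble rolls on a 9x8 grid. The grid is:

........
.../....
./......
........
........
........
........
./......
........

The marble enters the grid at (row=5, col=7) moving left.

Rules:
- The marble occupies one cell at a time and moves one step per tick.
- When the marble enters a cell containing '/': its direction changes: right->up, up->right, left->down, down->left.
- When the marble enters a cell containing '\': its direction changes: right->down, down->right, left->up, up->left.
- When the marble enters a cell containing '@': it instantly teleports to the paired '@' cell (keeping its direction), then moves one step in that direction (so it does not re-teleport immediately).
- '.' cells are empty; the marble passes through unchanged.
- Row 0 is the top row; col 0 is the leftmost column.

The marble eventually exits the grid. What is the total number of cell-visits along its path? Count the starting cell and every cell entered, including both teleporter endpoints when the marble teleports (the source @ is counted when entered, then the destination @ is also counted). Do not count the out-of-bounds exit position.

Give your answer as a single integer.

Answer: 8

Derivation:
Step 1: enter (5,7), '.' pass, move left to (5,6)
Step 2: enter (5,6), '.' pass, move left to (5,5)
Step 3: enter (5,5), '.' pass, move left to (5,4)
Step 4: enter (5,4), '.' pass, move left to (5,3)
Step 5: enter (5,3), '.' pass, move left to (5,2)
Step 6: enter (5,2), '.' pass, move left to (5,1)
Step 7: enter (5,1), '.' pass, move left to (5,0)
Step 8: enter (5,0), '.' pass, move left to (5,-1)
Step 9: at (5,-1) — EXIT via left edge, pos 5
Path length (cell visits): 8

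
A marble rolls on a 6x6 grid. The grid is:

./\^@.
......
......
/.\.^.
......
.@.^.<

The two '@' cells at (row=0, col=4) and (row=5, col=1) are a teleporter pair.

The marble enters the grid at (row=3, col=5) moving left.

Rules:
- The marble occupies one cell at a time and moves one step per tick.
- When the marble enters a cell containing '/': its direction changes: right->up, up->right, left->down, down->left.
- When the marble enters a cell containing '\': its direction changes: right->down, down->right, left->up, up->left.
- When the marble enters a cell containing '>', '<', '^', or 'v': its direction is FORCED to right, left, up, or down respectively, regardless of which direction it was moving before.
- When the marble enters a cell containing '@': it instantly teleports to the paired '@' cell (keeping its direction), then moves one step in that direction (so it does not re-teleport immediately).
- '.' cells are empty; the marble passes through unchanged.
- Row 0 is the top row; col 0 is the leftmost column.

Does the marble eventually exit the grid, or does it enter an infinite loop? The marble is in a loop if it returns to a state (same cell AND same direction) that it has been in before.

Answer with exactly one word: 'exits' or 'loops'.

Answer: loops

Derivation:
Step 1: enter (3,5), '.' pass, move left to (3,4)
Step 2: enter (3,4), '^' forces left->up, move up to (2,4)
Step 3: enter (2,4), '.' pass, move up to (1,4)
Step 4: enter (1,4), '.' pass, move up to (0,4)
Step 5: enter (0,4), '@' teleport (0,4)->(5,1), also enter (5,1), move up to (4,1)
Step 6: enter (4,1), '.' pass, move up to (3,1)
Step 7: enter (3,1), '.' pass, move up to (2,1)
Step 8: enter (2,1), '.' pass, move up to (1,1)
Step 9: enter (1,1), '.' pass, move up to (0,1)
Step 10: enter (0,1), '/' deflects up->right, move right to (0,2)
Step 11: enter (0,2), '\' deflects right->down, move down to (1,2)
Step 12: enter (1,2), '.' pass, move down to (2,2)
Step 13: enter (2,2), '.' pass, move down to (3,2)
Step 14: enter (3,2), '\' deflects down->right, move right to (3,3)
Step 15: enter (3,3), '.' pass, move right to (3,4)
Step 16: enter (3,4), '^' forces right->up, move up to (2,4)
Step 17: at (2,4) dir=up — LOOP DETECTED (seen before)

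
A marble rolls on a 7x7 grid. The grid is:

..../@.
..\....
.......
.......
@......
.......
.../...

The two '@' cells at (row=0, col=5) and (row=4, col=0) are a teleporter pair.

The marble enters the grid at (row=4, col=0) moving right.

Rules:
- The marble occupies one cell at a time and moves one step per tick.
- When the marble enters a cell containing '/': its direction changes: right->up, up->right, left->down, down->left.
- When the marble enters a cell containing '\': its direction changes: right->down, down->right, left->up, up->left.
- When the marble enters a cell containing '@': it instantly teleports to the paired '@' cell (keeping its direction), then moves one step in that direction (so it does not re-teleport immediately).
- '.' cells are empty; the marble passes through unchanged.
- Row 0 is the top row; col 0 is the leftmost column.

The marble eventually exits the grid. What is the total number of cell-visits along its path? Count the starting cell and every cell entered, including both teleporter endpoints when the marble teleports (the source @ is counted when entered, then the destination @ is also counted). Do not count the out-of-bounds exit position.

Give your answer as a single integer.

Step 1: enter (4,0), '@' teleport (4,0)->(0,5), also enter (0,5), move right to (0,6)
Step 2: enter (0,6), '.' pass, move right to (0,7)
Step 3: at (0,7) — EXIT via right edge, pos 0
Path length (cell visits): 3

Answer: 3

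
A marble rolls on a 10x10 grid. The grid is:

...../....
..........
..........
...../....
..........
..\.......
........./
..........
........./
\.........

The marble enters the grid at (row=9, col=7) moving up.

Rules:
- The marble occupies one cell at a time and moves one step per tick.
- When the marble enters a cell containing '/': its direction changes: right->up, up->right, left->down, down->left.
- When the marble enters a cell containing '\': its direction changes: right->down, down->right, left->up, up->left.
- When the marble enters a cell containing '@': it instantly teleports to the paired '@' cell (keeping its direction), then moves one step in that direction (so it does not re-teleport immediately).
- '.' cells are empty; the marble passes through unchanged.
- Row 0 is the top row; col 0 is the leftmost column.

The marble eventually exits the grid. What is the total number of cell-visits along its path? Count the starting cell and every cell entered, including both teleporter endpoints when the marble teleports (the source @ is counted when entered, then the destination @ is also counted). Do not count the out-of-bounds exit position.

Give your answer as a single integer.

Answer: 10

Derivation:
Step 1: enter (9,7), '.' pass, move up to (8,7)
Step 2: enter (8,7), '.' pass, move up to (7,7)
Step 3: enter (7,7), '.' pass, move up to (6,7)
Step 4: enter (6,7), '.' pass, move up to (5,7)
Step 5: enter (5,7), '.' pass, move up to (4,7)
Step 6: enter (4,7), '.' pass, move up to (3,7)
Step 7: enter (3,7), '.' pass, move up to (2,7)
Step 8: enter (2,7), '.' pass, move up to (1,7)
Step 9: enter (1,7), '.' pass, move up to (0,7)
Step 10: enter (0,7), '.' pass, move up to (-1,7)
Step 11: at (-1,7) — EXIT via top edge, pos 7
Path length (cell visits): 10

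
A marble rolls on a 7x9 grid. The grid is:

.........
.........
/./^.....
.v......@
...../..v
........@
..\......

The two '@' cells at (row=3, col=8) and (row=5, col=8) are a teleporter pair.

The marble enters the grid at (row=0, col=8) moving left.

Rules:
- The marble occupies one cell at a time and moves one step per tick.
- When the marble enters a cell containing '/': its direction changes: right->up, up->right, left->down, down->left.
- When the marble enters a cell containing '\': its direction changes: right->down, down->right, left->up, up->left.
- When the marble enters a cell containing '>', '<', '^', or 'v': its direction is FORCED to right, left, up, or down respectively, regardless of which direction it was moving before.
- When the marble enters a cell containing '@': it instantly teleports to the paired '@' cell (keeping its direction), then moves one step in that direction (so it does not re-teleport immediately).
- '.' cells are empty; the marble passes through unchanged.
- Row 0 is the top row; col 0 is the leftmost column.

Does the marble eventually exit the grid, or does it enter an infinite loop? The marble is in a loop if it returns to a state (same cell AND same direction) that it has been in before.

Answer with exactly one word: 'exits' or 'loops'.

Answer: exits

Derivation:
Step 1: enter (0,8), '.' pass, move left to (0,7)
Step 2: enter (0,7), '.' pass, move left to (0,6)
Step 3: enter (0,6), '.' pass, move left to (0,5)
Step 4: enter (0,5), '.' pass, move left to (0,4)
Step 5: enter (0,4), '.' pass, move left to (0,3)
Step 6: enter (0,3), '.' pass, move left to (0,2)
Step 7: enter (0,2), '.' pass, move left to (0,1)
Step 8: enter (0,1), '.' pass, move left to (0,0)
Step 9: enter (0,0), '.' pass, move left to (0,-1)
Step 10: at (0,-1) — EXIT via left edge, pos 0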